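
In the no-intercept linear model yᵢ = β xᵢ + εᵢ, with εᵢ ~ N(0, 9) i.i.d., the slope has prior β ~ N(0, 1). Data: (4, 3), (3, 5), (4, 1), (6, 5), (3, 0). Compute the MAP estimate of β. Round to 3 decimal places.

β̂_MAP = 0.642

log p(β | y) = −Σ(yᵢ − βxᵢ)²/(2·9) − β²/(2·1) + const.
Setting the derivative to zero: Σxᵢ(yᵢ − βxᵢ)/9 − β/1 = 0, so β = Σxᵢyᵢ / (Σxᵢ² + σ²/τ²).
Σxᵢyᵢ = 4·3 + 3·5 + 4·1 + 6·5 + 3·0 = 61; Σxᵢ² = 86; σ²/τ² = 9.
β̂_MAP = 61 / (86 + 9) = 61/95 ≈ 0.642.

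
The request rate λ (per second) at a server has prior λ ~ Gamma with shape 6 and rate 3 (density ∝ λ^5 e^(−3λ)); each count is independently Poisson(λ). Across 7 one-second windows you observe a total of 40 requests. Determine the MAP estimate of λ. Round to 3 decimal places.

λ̂_MAP = 4.500

Σxᵢ = 40, n = 7.
Posterior ∝ λ^5e^(−3λ) · λ^40e^(−7λ) = λ^45e^(−10λ), i.e. Gamma(shape=46, rate=10).
The mode of a Gamma(a, b) with a ≥ 1 (shape–rate) is (a−1)/b = 45/10 ≈ 4.500.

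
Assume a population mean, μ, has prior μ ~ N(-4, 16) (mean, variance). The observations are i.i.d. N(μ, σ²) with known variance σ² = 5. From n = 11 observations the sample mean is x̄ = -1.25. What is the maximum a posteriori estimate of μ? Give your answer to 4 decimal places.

μ̂_MAP = -1.3260

n = 11, x̄ = -1.25.
For a Normal prior and Normal likelihood with known variance, the posterior is Normal; its mode equals its mean, the precision-weighted average.
Prior precision 1/σ₀² = 1/16 = 0.0625; data precision n/σ² = 11/5 = 2.2.
μ̂ = (0.0625·(-4) + 2.2·(-1.25)) / (0.0625 + 2.2) = (-3)/2.2625 = -240/181 ≈ -1.3260.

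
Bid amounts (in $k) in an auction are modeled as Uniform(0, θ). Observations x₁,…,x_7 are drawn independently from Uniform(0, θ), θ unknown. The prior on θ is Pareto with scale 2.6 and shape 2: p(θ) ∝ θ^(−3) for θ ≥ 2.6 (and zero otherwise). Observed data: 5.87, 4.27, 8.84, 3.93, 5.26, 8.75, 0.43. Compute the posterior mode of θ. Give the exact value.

θ̂_MAP = 8.84

The Uniform(0, θ) likelihood is θ^(−n) for θ ≥ max(xᵢ), zero otherwise. Here max(xᵢ) = 8.84.
Posterior ∝ θ^(−3) · θ^(−7) = θ^(−10) on θ ≥ max(2.6, 8.84) = 8.84.
This density is strictly decreasing in θ, so the posterior mode lies at the lower boundary of the support.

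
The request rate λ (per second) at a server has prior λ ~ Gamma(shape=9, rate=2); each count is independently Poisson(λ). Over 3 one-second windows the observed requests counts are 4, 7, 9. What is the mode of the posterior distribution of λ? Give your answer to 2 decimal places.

Σxᵢ = 4+7+9 = 20, with n = 3.
Posterior ∝ λ^8e^(−2λ) · λ^20e^(−3λ) = λ^28e^(−5λ), i.e. Gamma(shape=29, rate=5).
The mode of a Gamma(a, b) with a ≥ 1 (shape–rate) is (a−1)/b = 28/5 ≈ 5.60.

λ̂_MAP = 5.60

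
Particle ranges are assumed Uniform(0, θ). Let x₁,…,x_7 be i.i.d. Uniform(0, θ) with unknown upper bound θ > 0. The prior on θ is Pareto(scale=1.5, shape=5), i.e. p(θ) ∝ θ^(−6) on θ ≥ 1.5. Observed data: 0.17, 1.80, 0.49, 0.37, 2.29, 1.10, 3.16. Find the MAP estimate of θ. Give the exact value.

θ̂_MAP = 3.16

The Uniform(0, θ) likelihood is θ^(−n) for θ ≥ max(xᵢ), zero otherwise. Here max(xᵢ) = 3.16.
Posterior ∝ θ^(−6) · θ^(−7) = θ^(−13) on θ ≥ max(1.5, 3.16) = 3.16.
This density is strictly decreasing in θ, so the posterior mode lies at the lower boundary of the support.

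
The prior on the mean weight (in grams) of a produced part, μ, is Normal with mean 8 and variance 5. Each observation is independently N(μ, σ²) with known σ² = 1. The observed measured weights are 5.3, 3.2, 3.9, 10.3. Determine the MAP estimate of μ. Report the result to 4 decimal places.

μ̂_MAP = 5.7857

n = 4; x̄ = (5.3 + 3.2 + 3.9 + 10.3)/4 = 22.7/4 = 5.675.
For a Normal prior and Normal likelihood with known variance, the posterior is Normal; its mode equals its mean, the precision-weighted average.
Prior precision 1/σ₀² = 1/5 = 0.2; data precision n/σ² = 4/1 = 4.
μ̂ = (0.2·8 + 4·5.675) / (0.2 + 4) = 24.3/4.2 = 81/14 ≈ 5.7857.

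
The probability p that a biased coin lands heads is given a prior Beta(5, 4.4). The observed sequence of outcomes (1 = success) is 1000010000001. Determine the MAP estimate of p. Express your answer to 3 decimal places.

p̂_MAP = 0.343

Prior: Beta(5, 4.4).
Data: 3 successes in 13 trials (from the sequence). The binomial likelihood contributes p^3(1−p)^10, so the posterior is Beta(5+3, 4.4+10) = Beta(8, 14.4).
For Beta(a, b) with a, b > 1 the mode is (a−1)/(a+b−2) = 7/20.4 ≈ 0.343.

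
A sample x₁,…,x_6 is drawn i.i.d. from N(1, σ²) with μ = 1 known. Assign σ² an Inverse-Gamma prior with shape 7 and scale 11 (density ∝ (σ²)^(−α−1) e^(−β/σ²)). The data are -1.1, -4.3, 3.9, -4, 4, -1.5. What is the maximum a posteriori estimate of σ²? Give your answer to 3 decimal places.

σ̂²_MAP = 4.689

Sum of squared deviations about the known mean: SS = (-1.1−1)² + (-4.3−1)² + (3.9−1)² + (-4−1)² + (4−1)² + (-1.5−1)² = 81.16.
The Normal likelihood contributes (σ²)^(−n/2) exp(−SS/(2σ²)), so the posterior is Inverse-Gamma(α + n/2, β + SS/2) = Inverse-Gamma(10, 51.58).
The mode of Inverse-Gamma(a, b) is b/(a+1) = 51.58/11 ≈ 4.689.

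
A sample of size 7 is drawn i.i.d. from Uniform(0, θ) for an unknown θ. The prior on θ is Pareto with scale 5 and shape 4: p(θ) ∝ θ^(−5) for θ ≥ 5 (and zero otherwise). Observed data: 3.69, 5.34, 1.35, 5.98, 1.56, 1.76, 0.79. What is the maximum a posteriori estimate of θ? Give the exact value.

θ̂_MAP = 5.98

The Uniform(0, θ) likelihood is θ^(−n) for θ ≥ max(xᵢ), zero otherwise. Here max(xᵢ) = 5.98.
Posterior ∝ θ^(−5) · θ^(−7) = θ^(−12) on θ ≥ max(5, 5.98) = 5.98.
This density is strictly decreasing in θ, so the posterior mode lies at the lower boundary of the support.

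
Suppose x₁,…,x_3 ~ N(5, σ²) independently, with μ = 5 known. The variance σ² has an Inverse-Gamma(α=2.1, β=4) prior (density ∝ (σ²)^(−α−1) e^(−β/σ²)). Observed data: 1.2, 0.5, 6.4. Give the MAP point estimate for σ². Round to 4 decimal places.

σ̂²_MAP = 4.8533

Sum of squared deviations about the known mean: SS = (1.2−5)² + (0.5−5)² + (6.4−5)² = 36.65.
The Normal likelihood contributes (σ²)^(−n/2) exp(−SS/(2σ²)), so the posterior is Inverse-Gamma(α + n/2, β + SS/2) = Inverse-Gamma(3.6, 22.325).
The mode of Inverse-Gamma(a, b) is b/(a+1) = 22.325/4.6 ≈ 4.8533.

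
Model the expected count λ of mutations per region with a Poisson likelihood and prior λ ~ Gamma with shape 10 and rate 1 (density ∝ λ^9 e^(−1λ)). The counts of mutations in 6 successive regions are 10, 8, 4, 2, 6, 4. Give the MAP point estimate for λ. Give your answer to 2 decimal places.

Σxᵢ = 10+8+4+2+6+4 = 34, with n = 6.
Posterior ∝ λ^9e^(−1λ) · λ^34e^(−6λ) = λ^43e^(−7λ), i.e. Gamma(shape=44, rate=7).
The mode of a Gamma(a, b) with a ≥ 1 (shape–rate) is (a−1)/b = 43/7 ≈ 6.14.

λ̂_MAP = 6.14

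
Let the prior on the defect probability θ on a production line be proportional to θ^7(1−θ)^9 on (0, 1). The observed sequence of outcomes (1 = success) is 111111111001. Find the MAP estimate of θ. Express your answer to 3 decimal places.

The prior density ∝ θ^7(1−θ)^9 is the kernel of Beta(8, 10).
Data: 10 successes in 12 trials (from the sequence). The binomial likelihood contributes θ^10(1−θ)^2, so the posterior is Beta(8+10, 10+2) = Beta(18, 12).
For Beta(a, b) with a, b > 1 the mode is (a−1)/(a+b−2) = 17/28 ≈ 0.607.

θ̂_MAP = 0.607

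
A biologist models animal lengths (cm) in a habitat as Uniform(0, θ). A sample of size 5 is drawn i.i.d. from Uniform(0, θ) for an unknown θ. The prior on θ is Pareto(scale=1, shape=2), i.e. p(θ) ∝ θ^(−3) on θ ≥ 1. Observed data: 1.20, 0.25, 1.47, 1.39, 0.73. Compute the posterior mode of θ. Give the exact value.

The Uniform(0, θ) likelihood is θ^(−n) for θ ≥ max(xᵢ), zero otherwise. Here max(xᵢ) = 1.47.
Posterior ∝ θ^(−3) · θ^(−5) = θ^(−8) on θ ≥ max(1, 1.47) = 1.47.
This density is strictly decreasing in θ, so the posterior mode lies at the lower boundary of the support.

θ̂_MAP = 1.47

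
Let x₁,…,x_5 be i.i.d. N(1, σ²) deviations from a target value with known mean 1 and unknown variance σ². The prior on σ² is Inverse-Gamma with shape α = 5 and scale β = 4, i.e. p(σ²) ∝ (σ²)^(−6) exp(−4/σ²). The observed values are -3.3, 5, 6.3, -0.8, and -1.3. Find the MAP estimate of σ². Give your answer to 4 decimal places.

σ̂²_MAP = 4.6535

Sum of squared deviations about the known mean: SS = (-3.3−1)² + (5−1)² + (6.3−1)² + (-0.8−1)² + (-1.3−1)² = 71.11.
The Normal likelihood contributes (σ²)^(−n/2) exp(−SS/(2σ²)), so the posterior is Inverse-Gamma(α + n/2, β + SS/2) = Inverse-Gamma(7.5, 39.555).
The mode of Inverse-Gamma(a, b) is b/(a+1) = 39.555/8.5 ≈ 4.6535.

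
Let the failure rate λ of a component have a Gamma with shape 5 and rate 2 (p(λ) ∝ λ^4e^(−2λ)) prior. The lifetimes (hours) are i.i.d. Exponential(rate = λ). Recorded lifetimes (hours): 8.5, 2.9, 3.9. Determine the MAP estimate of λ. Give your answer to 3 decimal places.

The Exponential(rate=λ) likelihood is ∝ λ^n e^(−λΣtᵢ). Here n = 3 and Σtᵢ = 8.5 + 2.9 + 3.9 = 15.3.
Posterior ∝ λ^4e^(−2λ) · λ^3e^(−15.3λ) = λ^7e^(−17.3λ), i.e. Gamma(8, 17.3).
Mode = (a−1)/b = 7/17.3 ≈ 0.405.

λ̂_MAP = 0.405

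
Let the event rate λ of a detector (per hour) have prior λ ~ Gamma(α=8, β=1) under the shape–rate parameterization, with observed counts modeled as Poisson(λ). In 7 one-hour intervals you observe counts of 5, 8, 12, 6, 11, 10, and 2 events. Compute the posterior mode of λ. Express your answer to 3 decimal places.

λ̂_MAP = 7.625

Σxᵢ = 5+8+12+6+11+10+2 = 54, with n = 7.
Posterior ∝ λ^7e^(−1λ) · λ^54e^(−7λ) = λ^61e^(−8λ), i.e. Gamma(shape=62, rate=8).
The mode of a Gamma(a, b) with a ≥ 1 (shape–rate) is (a−1)/b = 61/8 ≈ 7.625.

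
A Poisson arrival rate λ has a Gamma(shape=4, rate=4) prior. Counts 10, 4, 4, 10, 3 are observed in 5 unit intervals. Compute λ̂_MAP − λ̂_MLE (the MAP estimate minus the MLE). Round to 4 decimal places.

MAP − MLE = -2.4222

Σxᵢ = 31. Posterior is Gamma(35, 9); MAP = (35−1)/9 = 34/9 ≈ 3.77778.
MLE = x̄ = 31/5 ≈ 6.20000.
Difference = 34/9 − 31/5 = -109/45 ≈ -2.4222.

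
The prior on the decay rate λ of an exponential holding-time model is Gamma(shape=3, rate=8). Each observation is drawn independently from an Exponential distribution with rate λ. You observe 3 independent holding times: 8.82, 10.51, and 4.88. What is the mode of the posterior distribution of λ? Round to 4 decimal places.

The Exponential(rate=λ) likelihood is ∝ λ^n e^(−λΣtᵢ). Here n = 3 and Σtᵢ = 8.82 + 10.51 + 4.88 = 24.21.
Posterior ∝ λ^2e^(−8λ) · λ^3e^(−24.21λ) = λ^5e^(−32.21λ), i.e. Gamma(6, 32.21).
Mode = (a−1)/b = 5/32.21 ≈ 0.1552.

λ̂_MAP = 0.1552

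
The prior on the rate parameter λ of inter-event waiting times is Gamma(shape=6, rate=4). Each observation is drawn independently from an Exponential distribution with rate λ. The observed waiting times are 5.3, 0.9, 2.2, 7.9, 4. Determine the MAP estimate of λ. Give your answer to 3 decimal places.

λ̂_MAP = 0.412

The Exponential(rate=λ) likelihood is ∝ λ^n e^(−λΣtᵢ). Here n = 5 and Σtᵢ = 5.3 + 0.9 + 2.2 + 7.9 + 4 = 20.3.
Posterior ∝ λ^5e^(−4λ) · λ^5e^(−20.3λ) = λ^10e^(−24.3λ), i.e. Gamma(11, 24.3).
Mode = (a−1)/b = 10/24.3 ≈ 0.412.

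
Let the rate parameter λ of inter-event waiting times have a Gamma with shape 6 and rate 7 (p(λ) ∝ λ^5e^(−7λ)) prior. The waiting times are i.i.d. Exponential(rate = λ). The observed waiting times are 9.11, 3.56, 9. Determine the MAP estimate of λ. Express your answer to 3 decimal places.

The Exponential(rate=λ) likelihood is ∝ λ^n e^(−λΣtᵢ). Here n = 3 and Σtᵢ = 9.11 + 3.56 + 9 = 21.67.
Posterior ∝ λ^5e^(−7λ) · λ^3e^(−21.67λ) = λ^8e^(−28.67λ), i.e. Gamma(9, 28.67).
Mode = (a−1)/b = 8/28.67 ≈ 0.279.

λ̂_MAP = 0.279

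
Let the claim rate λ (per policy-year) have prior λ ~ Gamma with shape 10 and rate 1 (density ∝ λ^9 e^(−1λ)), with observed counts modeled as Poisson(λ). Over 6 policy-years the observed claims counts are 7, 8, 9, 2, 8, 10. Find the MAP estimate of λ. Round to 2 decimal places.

λ̂_MAP = 7.57

Σxᵢ = 7+8+9+2+8+10 = 44, with n = 6.
Posterior ∝ λ^9e^(−1λ) · λ^44e^(−6λ) = λ^53e^(−7λ), i.e. Gamma(shape=54, rate=7).
The mode of a Gamma(a, b) with a ≥ 1 (shape–rate) is (a−1)/b = 53/7 ≈ 7.57.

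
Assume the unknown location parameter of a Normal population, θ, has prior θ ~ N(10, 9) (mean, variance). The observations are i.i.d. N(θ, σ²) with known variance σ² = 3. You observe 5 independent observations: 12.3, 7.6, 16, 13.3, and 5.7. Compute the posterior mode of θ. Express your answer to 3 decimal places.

θ̂_MAP = 10.919

n = 5; x̄ = (12.3 + 7.6 + 16 + 13.3 + 5.7)/5 = 54.9/5 = 10.98.
For a Normal prior and Normal likelihood with known variance, the posterior is Normal; its mode equals its mean, the precision-weighted average.
Prior precision 1/σ₀² = 1/9; data precision n/σ² = 5/3.
θ̂ = ((1/9)·10 + (5/3)·10.98) / (1/9 + 5/3) = (1747/90)/(16/9) = 10.91875 ≈ 10.919.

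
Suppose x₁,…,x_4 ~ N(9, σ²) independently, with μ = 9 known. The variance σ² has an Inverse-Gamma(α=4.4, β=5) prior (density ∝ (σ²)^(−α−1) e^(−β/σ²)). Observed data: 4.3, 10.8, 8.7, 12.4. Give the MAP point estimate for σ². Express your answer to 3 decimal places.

Sum of squared deviations about the known mean: SS = (4.3−9)² + (10.8−9)² + (8.7−9)² + (12.4−9)² = 36.98.
The Normal likelihood contributes (σ²)^(−n/2) exp(−SS/(2σ²)), so the posterior is Inverse-Gamma(α + n/2, β + SS/2) = Inverse-Gamma(6.4, 23.49).
The mode of Inverse-Gamma(a, b) is b/(a+1) = 23.49/7.4 ≈ 3.174.

σ̂²_MAP = 3.174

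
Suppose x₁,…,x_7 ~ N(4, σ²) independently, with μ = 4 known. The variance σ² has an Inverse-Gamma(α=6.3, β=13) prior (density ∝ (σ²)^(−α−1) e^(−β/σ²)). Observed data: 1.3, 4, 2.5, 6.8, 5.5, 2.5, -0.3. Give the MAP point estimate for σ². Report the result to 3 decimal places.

Sum of squared deviations about the known mean: SS = (1.3−4)² + (4−4)² + (2.5−4)² + (6.8−4)² + (5.5−4)² + (2.5−4)² + (-0.3−4)² = 40.37.
The Normal likelihood contributes (σ²)^(−n/2) exp(−SS/(2σ²)), so the posterior is Inverse-Gamma(α + n/2, β + SS/2) = Inverse-Gamma(9.8, 33.185).
The mode of Inverse-Gamma(a, b) is b/(a+1) = 33.185/10.8 ≈ 3.073.

σ̂²_MAP = 3.073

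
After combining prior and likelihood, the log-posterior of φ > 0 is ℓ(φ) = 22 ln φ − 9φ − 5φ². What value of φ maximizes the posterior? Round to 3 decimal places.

φ̂_MAP = 1.100

ℓ'(φ) = 22/φ − 9 − 10φ. Setting this to zero and multiplying by φ: 10φ² + 9φ − 22 = 0.
φ = (−9 + √(9² + 4·10·22)) / (2·10) = (−9 + √961) / 20 = (−9 + 31)/20 = 11/10.
ℓ''(φ) = −22/φ² − 10 < 0, confirming a maximum.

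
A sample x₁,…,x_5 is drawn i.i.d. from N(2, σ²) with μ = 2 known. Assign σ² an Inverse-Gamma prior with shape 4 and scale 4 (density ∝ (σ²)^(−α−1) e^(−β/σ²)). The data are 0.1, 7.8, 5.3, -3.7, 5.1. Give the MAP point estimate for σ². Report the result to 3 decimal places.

Sum of squared deviations about the known mean: SS = (0.1−2)² + (7.8−2)² + (5.3−2)² + (-3.7−2)² + (5.1−2)² = 90.24.
The Normal likelihood contributes (σ²)^(−n/2) exp(−SS/(2σ²)), so the posterior is Inverse-Gamma(α + n/2, β + SS/2) = Inverse-Gamma(6.5, 49.12).
The mode of Inverse-Gamma(a, b) is b/(a+1) = 49.12/7.5 ≈ 6.549.

σ̂²_MAP = 6.549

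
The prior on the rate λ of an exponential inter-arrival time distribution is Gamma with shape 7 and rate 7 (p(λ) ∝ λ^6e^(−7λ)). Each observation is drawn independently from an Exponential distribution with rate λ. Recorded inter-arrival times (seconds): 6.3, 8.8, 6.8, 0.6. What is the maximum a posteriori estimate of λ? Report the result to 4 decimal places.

The Exponential(rate=λ) likelihood is ∝ λ^n e^(−λΣtᵢ). Here n = 4 and Σtᵢ = 6.3 + 8.8 + 6.8 + 0.6 = 22.5.
Posterior ∝ λ^6e^(−7λ) · λ^4e^(−22.5λ) = λ^10e^(−29.5λ), i.e. Gamma(11, 29.5).
Mode = (a−1)/b = 10/29.5 ≈ 0.3390.

λ̂_MAP = 0.3390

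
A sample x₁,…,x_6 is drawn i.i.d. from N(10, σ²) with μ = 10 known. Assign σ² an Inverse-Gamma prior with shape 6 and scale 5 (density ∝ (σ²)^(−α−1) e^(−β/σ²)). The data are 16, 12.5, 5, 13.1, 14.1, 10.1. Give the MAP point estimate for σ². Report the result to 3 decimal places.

Sum of squared deviations about the known mean: SS = (16−10)² + (12.5−10)² + (5−10)² + (13.1−10)² + (14.1−10)² + (10.1−10)² = 93.68.
The Normal likelihood contributes (σ²)^(−n/2) exp(−SS/(2σ²)), so the posterior is Inverse-Gamma(α + n/2, β + SS/2) = Inverse-Gamma(9, 51.84).
The mode of Inverse-Gamma(a, b) is b/(a+1) = 51.84/10 ≈ 5.184.

σ̂²_MAP = 5.184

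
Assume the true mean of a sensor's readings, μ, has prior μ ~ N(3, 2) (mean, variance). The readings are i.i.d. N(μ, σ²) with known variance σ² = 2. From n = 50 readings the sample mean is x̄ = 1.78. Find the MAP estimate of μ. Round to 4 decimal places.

μ̂_MAP = 1.8039

n = 50, x̄ = 1.78.
For a Normal prior and Normal likelihood with known variance, the posterior is Normal; its mode equals its mean, the precision-weighted average.
Prior precision 1/σ₀² = 1/2 = 0.5; data precision n/σ² = 50/2 = 25.
μ̂ = (0.5·3 + 25·1.78) / (0.5 + 25) = 46/25.5 = 92/51 ≈ 1.8039.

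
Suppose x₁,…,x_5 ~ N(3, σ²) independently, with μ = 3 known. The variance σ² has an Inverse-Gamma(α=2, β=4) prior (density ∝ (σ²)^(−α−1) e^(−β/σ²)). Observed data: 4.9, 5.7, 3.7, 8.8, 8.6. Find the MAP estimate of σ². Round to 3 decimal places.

σ̂²_MAP = 7.672

Sum of squared deviations about the known mean: SS = (4.9−3)² + (5.7−3)² + (3.7−3)² + (8.8−3)² + (8.6−3)² = 76.39.
The Normal likelihood contributes (σ²)^(−n/2) exp(−SS/(2σ²)), so the posterior is Inverse-Gamma(α + n/2, β + SS/2) = Inverse-Gamma(4.5, 42.195).
The mode of Inverse-Gamma(a, b) is b/(a+1) = 42.195/5.5 ≈ 7.672.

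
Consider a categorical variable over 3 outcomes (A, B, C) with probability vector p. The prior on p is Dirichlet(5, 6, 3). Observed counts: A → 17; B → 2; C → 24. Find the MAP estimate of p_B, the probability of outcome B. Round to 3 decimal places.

The posterior is Dirichlet(αᵢ + nᵢ) = Dirichlet(22, 8, 27).
For a Dirichlet(a₁,…,a_K) with all aᵢ > 1, the mode has j-th component (aⱼ − 1)/(Σaᵢ − K).
Here Σaᵢ = 57 and K = 3, so p_B = (8 − 1)/(57 − 3) = 7/54 ≈ 0.130.

MAP estimate of p_B = 0.130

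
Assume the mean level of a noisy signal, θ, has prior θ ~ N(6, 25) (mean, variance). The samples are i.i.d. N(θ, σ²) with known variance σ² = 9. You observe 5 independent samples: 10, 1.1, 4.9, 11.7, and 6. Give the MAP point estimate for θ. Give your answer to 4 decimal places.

n = 5; x̄ = (10 + 1.1 + 4.9 + 11.7 + 6)/5 = 33.7/5 = 6.74.
For a Normal prior and Normal likelihood with known variance, the posterior is Normal; its mode equals its mean, the precision-weighted average.
Prior precision 1/σ₀² = 1/25 = 0.04; data precision n/σ² = 5/9.
θ̂ = (0.04·6 + (5/9)·6.74) / (0.04 + 5/9) = (1793/450)/(134/225) = 1793/268 ≈ 6.6903.

θ̂_MAP = 6.6903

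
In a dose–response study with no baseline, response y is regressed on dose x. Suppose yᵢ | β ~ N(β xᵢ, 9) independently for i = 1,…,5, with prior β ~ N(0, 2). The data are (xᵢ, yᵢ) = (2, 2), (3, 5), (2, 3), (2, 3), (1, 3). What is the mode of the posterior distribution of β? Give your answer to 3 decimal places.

β̂_MAP = 1.283

log p(β | y) = −Σ(yᵢ − βxᵢ)²/(2·9) − β²/(2·2) + const.
Setting the derivative to zero: Σxᵢ(yᵢ − βxᵢ)/9 − β/2 = 0, so β = Σxᵢyᵢ / (Σxᵢ² + σ²/τ²).
Σxᵢyᵢ = 2·2 + 3·5 + 2·3 + 2·3 + 1·3 = 34; Σxᵢ² = 22; σ²/τ² = 4.5.
β̂_MAP = 34 / (22 + 4.5) = 34/26.5 ≈ 1.283.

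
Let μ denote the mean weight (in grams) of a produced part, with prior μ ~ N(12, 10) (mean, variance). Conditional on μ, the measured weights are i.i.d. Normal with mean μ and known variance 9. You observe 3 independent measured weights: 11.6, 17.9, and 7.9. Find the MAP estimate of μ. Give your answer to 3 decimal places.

n = 3; x̄ = (11.6 + 17.9 + 7.9)/3 = 37.4/3 = 187/15 ≈ 12.4667.
For a Normal prior and Normal likelihood with known variance, the posterior is Normal; its mode equals its mean, the precision-weighted average.
Prior precision 1/σ₀² = 1/10 = 0.1; data precision n/σ² = 3/9 = 1/3.
μ̂ = (0.1·12 + (1/3)·(187/15)) / (0.1 + 1/3) = (241/45)/(13/30) = 482/39 ≈ 12.359.

μ̂_MAP = 12.359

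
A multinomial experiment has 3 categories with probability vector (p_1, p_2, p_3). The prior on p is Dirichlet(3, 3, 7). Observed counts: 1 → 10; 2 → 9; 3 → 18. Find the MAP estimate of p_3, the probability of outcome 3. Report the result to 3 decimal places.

MAP estimate: 0.511

The posterior is Dirichlet(αᵢ + nᵢ) = Dirichlet(13, 12, 25).
For a Dirichlet(a₁,…,a_K) with all aᵢ > 1, the mode has j-th component (aⱼ − 1)/(Σaᵢ − K).
Here Σaᵢ = 50 and K = 3, so p_3 = (25 − 1)/(50 − 3) = 24/47 ≈ 0.511.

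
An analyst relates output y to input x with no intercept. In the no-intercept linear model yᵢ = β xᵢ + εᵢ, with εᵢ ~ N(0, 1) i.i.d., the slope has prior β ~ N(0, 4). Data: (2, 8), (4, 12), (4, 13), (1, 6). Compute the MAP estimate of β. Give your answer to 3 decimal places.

log p(β | y) = −Σ(yᵢ − βxᵢ)²/(2·1) − β²/(2·4) + const.
Setting the derivative to zero: Σxᵢ(yᵢ − βxᵢ)/1 − β/4 = 0, so β = Σxᵢyᵢ / (Σxᵢ² + σ²/τ²).
Σxᵢyᵢ = 2·8 + 4·12 + 4·13 + 1·6 = 122; Σxᵢ² = 37; σ²/τ² = 0.25.
β̂_MAP = 122 / (37 + 0.25) = 122/37.25 ≈ 3.275.

β̂_MAP = 3.275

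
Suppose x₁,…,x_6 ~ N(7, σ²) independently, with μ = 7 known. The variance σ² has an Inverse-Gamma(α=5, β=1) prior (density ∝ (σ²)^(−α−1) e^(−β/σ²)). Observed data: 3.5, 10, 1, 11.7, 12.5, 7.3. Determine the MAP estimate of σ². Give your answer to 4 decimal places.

σ̂²_MAP = 6.2044

Sum of squared deviations about the known mean: SS = (3.5−7)² + (10−7)² + (1−7)² + (11.7−7)² + (12.5−7)² + (7.3−7)² = 109.68.
The Normal likelihood contributes (σ²)^(−n/2) exp(−SS/(2σ²)), so the posterior is Inverse-Gamma(α + n/2, β + SS/2) = Inverse-Gamma(8, 55.84).
The mode of Inverse-Gamma(a, b) is b/(a+1) = 55.84/9 ≈ 6.2044.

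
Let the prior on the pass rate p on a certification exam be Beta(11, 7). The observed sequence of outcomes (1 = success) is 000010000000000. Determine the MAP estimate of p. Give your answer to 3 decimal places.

Prior: Beta(11, 7).
Data: 1 success in 15 trials (from the sequence). The binomial likelihood contributes p(1−p)^14, so the posterior is Beta(11+1, 7+14) = Beta(12, 21).
For Beta(a, b) with a, b > 1 the mode is (a−1)/(a+b−2) = 11/31 ≈ 0.355.

p̂_MAP = 0.355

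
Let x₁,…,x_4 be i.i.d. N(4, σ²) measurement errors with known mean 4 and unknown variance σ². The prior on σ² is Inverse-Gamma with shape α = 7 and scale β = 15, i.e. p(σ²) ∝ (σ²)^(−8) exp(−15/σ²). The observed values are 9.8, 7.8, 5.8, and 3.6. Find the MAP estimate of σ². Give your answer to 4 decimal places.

Sum of squared deviations about the known mean: SS = (9.8−4)² + (7.8−4)² + (5.8−4)² + (3.6−4)² = 51.48.
The Normal likelihood contributes (σ²)^(−n/2) exp(−SS/(2σ²)), so the posterior is Inverse-Gamma(α + n/2, β + SS/2) = Inverse-Gamma(9, 40.74).
The mode of Inverse-Gamma(a, b) is b/(a+1) = 40.74/10 ≈ 4.0740.

σ̂²_MAP = 4.0740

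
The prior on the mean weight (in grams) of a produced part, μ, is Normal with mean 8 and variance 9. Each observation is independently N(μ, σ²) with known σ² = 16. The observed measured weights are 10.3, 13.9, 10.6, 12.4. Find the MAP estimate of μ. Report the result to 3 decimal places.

n = 4; x̄ = (10.3 + 13.9 + 10.6 + 12.4)/4 = 47.2/4 = 11.8.
For a Normal prior and Normal likelihood with known variance, the posterior is Normal; its mode equals its mean, the precision-weighted average.
Prior precision 1/σ₀² = 1/9; data precision n/σ² = 4/16 = 0.25.
μ̂ = ((1/9)·8 + 0.25·11.8) / (1/9 + 0.25) = (691/180)/(13/36) = 691/65 ≈ 10.631.

μ̂_MAP = 10.631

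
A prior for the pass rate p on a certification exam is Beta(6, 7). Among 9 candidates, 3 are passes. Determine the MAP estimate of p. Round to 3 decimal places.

p̂_MAP = 0.400

Prior: Beta(6, 7).
Data: 3 successes in 9 trials. The binomial likelihood contributes p^3(1−p)^6, so the posterior is Beta(6+3, 7+6) = Beta(9, 13).
For Beta(a, b) with a, b > 1 the mode is (a−1)/(a+b−2) = 8/20 ≈ 0.400.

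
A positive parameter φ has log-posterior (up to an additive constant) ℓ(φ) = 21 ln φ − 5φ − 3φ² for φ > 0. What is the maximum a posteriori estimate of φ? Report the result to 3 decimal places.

ℓ'(φ) = 21/φ − 5 − 6φ. Setting this to zero and multiplying by φ: 6φ² + 5φ − 21 = 0.
φ = (−5 + √(5² + 4·6·21)) / (2·6) = (−5 + √529) / 12 = (−5 + 23)/12 = 3/2.
ℓ''(φ) = −21/φ² − 6 < 0, confirming a maximum.

φ̂_MAP = 1.500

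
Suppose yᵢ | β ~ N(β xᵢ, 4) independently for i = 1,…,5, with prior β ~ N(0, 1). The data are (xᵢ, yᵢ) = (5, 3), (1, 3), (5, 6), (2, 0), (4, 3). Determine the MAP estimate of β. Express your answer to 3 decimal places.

log p(β | y) = −Σ(yᵢ − βxᵢ)²/(2·4) − β²/(2·1) + const.
Setting the derivative to zero: Σxᵢ(yᵢ − βxᵢ)/4 − β/1 = 0, so β = Σxᵢyᵢ / (Σxᵢ² + σ²/τ²).
Σxᵢyᵢ = 5·3 + 1·3 + 5·6 + 2·0 + 4·3 = 60; Σxᵢ² = 71; σ²/τ² = 4.
β̂_MAP = 60 / (71 + 4) = 60/75 ≈ 0.800.

β̂_MAP = 0.800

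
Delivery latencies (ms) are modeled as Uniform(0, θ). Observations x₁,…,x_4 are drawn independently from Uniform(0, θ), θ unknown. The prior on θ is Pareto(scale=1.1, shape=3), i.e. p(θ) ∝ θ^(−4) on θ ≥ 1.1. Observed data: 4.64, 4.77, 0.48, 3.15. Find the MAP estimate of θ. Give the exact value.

θ̂_MAP = 4.77

The Uniform(0, θ) likelihood is θ^(−n) for θ ≥ max(xᵢ), zero otherwise. Here max(xᵢ) = 4.77.
Posterior ∝ θ^(−4) · θ^(−4) = θ^(−8) on θ ≥ max(1.1, 4.77) = 4.77.
This density is strictly decreasing in θ, so the posterior mode lies at the lower boundary of the support.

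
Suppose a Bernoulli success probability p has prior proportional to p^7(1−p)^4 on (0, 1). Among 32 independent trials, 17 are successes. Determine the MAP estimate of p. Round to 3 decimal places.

The prior density ∝ p^7(1−p)^4 is the kernel of Beta(8, 5).
Data: 17 successes in 32 trials. The binomial likelihood contributes p^17(1−p)^15, so the posterior is Beta(8+17, 5+15) = Beta(25, 20).
For Beta(a, b) with a, b > 1 the mode is (a−1)/(a+b−2) = 24/43 ≈ 0.558.

p̂_MAP = 0.558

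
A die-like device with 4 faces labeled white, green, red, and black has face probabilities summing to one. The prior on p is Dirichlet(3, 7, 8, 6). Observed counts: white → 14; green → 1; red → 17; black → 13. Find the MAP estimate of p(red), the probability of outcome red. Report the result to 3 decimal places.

The posterior is Dirichlet(αᵢ + nᵢ) = Dirichlet(17, 8, 25, 19).
For a Dirichlet(a₁,…,a_K) with all aᵢ > 1, the mode has j-th component (aⱼ − 1)/(Σaᵢ − K).
Here Σaᵢ = 69 and K = 4, so p(red) = (25 − 1)/(69 − 4) = 24/65 ≈ 0.369.

MAP estimate of p(red) = 0.369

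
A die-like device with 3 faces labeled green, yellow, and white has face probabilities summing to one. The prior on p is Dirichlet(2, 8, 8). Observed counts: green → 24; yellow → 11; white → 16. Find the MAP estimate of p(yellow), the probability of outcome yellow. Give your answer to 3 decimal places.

MAP estimate of p(yellow) = 0.273

The posterior is Dirichlet(αᵢ + nᵢ) = Dirichlet(26, 19, 24).
For a Dirichlet(a₁,…,a_K) with all aᵢ > 1, the mode has j-th component (aⱼ − 1)/(Σaᵢ − K).
Here Σaᵢ = 69 and K = 3, so p(yellow) = (19 − 1)/(69 − 3) = 18/66 ≈ 0.273.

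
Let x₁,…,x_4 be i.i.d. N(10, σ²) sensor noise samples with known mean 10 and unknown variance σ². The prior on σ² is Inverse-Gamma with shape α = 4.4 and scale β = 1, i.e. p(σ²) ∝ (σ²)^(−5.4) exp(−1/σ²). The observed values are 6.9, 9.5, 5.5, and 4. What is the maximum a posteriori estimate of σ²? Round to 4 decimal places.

σ̂²_MAP = 4.6020

Sum of squared deviations about the known mean: SS = (6.9−10)² + (9.5−10)² + (5.5−10)² + (4−10)² = 66.11.
The Normal likelihood contributes (σ²)^(−n/2) exp(−SS/(2σ²)), so the posterior is Inverse-Gamma(α + n/2, β + SS/2) = Inverse-Gamma(6.4, 34.055).
The mode of Inverse-Gamma(a, b) is b/(a+1) = 34.055/7.4 ≈ 4.6020.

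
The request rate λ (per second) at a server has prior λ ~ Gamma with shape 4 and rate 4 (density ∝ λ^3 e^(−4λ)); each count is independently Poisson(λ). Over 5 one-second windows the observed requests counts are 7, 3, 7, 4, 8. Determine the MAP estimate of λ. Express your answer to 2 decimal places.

Σxᵢ = 7+3+7+4+8 = 29, with n = 5.
Posterior ∝ λ^3e^(−4λ) · λ^29e^(−5λ) = λ^32e^(−9λ), i.e. Gamma(shape=33, rate=9).
The mode of a Gamma(a, b) with a ≥ 1 (shape–rate) is (a−1)/b = 32/9 ≈ 3.56.

λ̂_MAP = 3.56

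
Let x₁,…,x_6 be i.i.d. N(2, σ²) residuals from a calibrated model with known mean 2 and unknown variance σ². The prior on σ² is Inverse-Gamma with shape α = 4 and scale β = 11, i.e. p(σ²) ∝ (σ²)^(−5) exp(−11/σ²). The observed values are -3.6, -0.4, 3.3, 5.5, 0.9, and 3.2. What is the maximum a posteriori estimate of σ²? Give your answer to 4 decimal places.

σ̂²_MAP = 4.7319

Sum of squared deviations about the known mean: SS = (-3.6−2)² + (-0.4−2)² + (3.3−2)² + (5.5−2)² + (0.9−2)² + (3.2−2)² = 53.71.
The Normal likelihood contributes (σ²)^(−n/2) exp(−SS/(2σ²)), so the posterior is Inverse-Gamma(α + n/2, β + SS/2) = Inverse-Gamma(7, 37.855).
The mode of Inverse-Gamma(a, b) is b/(a+1) = 37.855/8 ≈ 4.7319.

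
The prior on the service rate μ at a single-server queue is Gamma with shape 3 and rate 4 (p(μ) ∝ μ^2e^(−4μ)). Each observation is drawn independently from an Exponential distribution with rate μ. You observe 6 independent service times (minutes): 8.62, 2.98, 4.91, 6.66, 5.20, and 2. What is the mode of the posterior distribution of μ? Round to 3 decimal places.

The Exponential(rate=μ) likelihood is ∝ μ^n e^(−μΣtᵢ). Here n = 6 and Σtᵢ = 8.62 + 2.98 + 4.91 + 6.66 + 5.20 + 2 = 30.37.
Posterior ∝ μ^2e^(−4μ) · μ^6e^(−30.37μ) = μ^8e^(−34.37μ), i.e. Gamma(9, 34.37).
Mode = (a−1)/b = 8/34.37 ≈ 0.233.

μ̂_MAP = 0.233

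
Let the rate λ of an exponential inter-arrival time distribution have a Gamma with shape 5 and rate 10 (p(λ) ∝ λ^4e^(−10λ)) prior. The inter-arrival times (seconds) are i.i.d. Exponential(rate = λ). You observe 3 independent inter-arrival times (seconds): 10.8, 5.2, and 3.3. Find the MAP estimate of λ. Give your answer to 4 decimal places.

The Exponential(rate=λ) likelihood is ∝ λ^n e^(−λΣtᵢ). Here n = 3 and Σtᵢ = 10.8 + 5.2 + 3.3 = 19.3.
Posterior ∝ λ^4e^(−10λ) · λ^3e^(−19.3λ) = λ^7e^(−29.3λ), i.e. Gamma(8, 29.3).
Mode = (a−1)/b = 7/29.3 ≈ 0.2389.

λ̂_MAP = 0.2389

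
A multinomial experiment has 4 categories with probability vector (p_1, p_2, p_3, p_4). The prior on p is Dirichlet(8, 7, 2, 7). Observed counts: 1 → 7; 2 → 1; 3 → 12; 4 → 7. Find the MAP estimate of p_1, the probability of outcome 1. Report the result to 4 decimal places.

The posterior is Dirichlet(αᵢ + nᵢ) = Dirichlet(15, 8, 14, 14).
For a Dirichlet(a₁,…,a_K) with all aᵢ > 1, the mode has j-th component (aⱼ − 1)/(Σaᵢ − K).
Here Σaᵢ = 51 and K = 4, so p_1 = (15 − 1)/(51 − 4) = 14/47 ≈ 0.2979.

MAP estimate: 0.2979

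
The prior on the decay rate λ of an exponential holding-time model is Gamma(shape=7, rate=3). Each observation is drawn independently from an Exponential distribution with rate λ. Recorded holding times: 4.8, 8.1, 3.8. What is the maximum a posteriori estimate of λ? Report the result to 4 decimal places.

λ̂_MAP = 0.4569

The Exponential(rate=λ) likelihood is ∝ λ^n e^(−λΣtᵢ). Here n = 3 and Σtᵢ = 4.8 + 8.1 + 3.8 = 16.7.
Posterior ∝ λ^6e^(−3λ) · λ^3e^(−16.7λ) = λ^9e^(−19.7λ), i.e. Gamma(10, 19.7).
Mode = (a−1)/b = 9/19.7 ≈ 0.4569.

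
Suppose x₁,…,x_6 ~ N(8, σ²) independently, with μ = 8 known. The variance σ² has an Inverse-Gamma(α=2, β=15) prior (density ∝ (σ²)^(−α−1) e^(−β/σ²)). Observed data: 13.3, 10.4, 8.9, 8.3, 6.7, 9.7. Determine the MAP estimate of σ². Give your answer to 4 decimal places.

Sum of squared deviations about the known mean: SS = (13.3−8)² + (10.4−8)² + (8.9−8)² + (8.3−8)² + (6.7−8)² + (9.7−8)² = 39.33.
The Normal likelihood contributes (σ²)^(−n/2) exp(−SS/(2σ²)), so the posterior is Inverse-Gamma(α + n/2, β + SS/2) = Inverse-Gamma(5, 34.665).
The mode of Inverse-Gamma(a, b) is b/(a+1) = 34.665/6 ≈ 5.7775.

σ̂²_MAP = 5.7775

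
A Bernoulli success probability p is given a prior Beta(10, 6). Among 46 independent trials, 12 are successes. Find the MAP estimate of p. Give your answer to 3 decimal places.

p̂_MAP = 0.350

Prior: Beta(10, 6).
Data: 12 successes in 46 trials. The binomial likelihood contributes p^12(1−p)^34, so the posterior is Beta(10+12, 6+34) = Beta(22, 40).
For Beta(a, b) with a, b > 1 the mode is (a−1)/(a+b−2) = 21/60 ≈ 0.350.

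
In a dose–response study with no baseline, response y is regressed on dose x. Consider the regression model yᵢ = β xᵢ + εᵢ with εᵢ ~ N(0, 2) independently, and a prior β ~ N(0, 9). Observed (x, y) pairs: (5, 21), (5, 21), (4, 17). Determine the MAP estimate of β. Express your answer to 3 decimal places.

log p(β | y) = −Σ(yᵢ − βxᵢ)²/(2·2) − β²/(2·9) + const.
Setting the derivative to zero: Σxᵢ(yᵢ − βxᵢ)/2 − β/9 = 0, so β = Σxᵢyᵢ / (Σxᵢ² + σ²/τ²).
Σxᵢyᵢ = 5·21 + 5·21 + 4·17 = 278; Σxᵢ² = 66; σ²/τ² = 2/9.
β̂_MAP = 278 / (66 + 2/9) = 278/(596/9) = 1251/298 ≈ 4.198.

β̂_MAP = 4.198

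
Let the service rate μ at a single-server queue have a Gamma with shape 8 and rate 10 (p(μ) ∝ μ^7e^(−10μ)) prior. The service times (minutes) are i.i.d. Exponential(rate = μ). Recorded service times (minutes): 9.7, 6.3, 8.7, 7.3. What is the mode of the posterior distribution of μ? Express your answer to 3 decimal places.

The Exponential(rate=μ) likelihood is ∝ μ^n e^(−μΣtᵢ). Here n = 4 and Σtᵢ = 9.7 + 6.3 + 8.7 + 7.3 = 32.
Posterior ∝ μ^7e^(−10μ) · μ^4e^(−32μ) = μ^11e^(−42μ), i.e. Gamma(12, 42).
Mode = (a−1)/b = 11/42 ≈ 0.262.

μ̂_MAP = 0.262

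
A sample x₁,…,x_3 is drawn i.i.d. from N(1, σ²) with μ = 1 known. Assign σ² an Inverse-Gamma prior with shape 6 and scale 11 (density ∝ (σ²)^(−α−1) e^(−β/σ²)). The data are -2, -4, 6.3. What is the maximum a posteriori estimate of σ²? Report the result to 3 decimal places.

Sum of squared deviations about the known mean: SS = (-2−1)² + (-4−1)² + (6.3−1)² = 62.09.
The Normal likelihood contributes (σ²)^(−n/2) exp(−SS/(2σ²)), so the posterior is Inverse-Gamma(α + n/2, β + SS/2) = Inverse-Gamma(7.5, 42.045).
The mode of Inverse-Gamma(a, b) is b/(a+1) = 42.045/8.5 ≈ 4.946.

σ̂²_MAP = 4.946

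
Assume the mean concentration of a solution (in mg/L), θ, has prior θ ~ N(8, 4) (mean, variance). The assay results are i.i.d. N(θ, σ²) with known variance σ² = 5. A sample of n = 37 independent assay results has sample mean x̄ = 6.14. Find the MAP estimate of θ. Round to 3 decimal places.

n = 37, x̄ = 6.14.
For a Normal prior and Normal likelihood with known variance, the posterior is Normal; its mode equals its mean, the precision-weighted average.
Prior precision 1/σ₀² = 1/4 = 0.25; data precision n/σ² = 37/5 = 7.4.
θ̂ = (0.25·8 + 7.4·6.14) / (0.25 + 7.4) = 47.436/7.65 = 7906/1275 ≈ 6.201.

θ̂_MAP = 6.201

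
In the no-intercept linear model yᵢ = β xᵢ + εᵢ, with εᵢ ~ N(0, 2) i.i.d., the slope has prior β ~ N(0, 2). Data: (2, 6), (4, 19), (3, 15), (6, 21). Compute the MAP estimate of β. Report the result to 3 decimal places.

β̂_MAP = 3.924

log p(β | y) = −Σ(yᵢ − βxᵢ)²/(2·2) − β²/(2·2) + const.
Setting the derivative to zero: Σxᵢ(yᵢ − βxᵢ)/2 − β/2 = 0, so β = Σxᵢyᵢ / (Σxᵢ² + σ²/τ²).
Σxᵢyᵢ = 2·6 + 4·19 + 3·15 + 6·21 = 259; Σxᵢ² = 65; σ²/τ² = 1.
β̂_MAP = 259 / (65 + 1) = 259/66 ≈ 3.924.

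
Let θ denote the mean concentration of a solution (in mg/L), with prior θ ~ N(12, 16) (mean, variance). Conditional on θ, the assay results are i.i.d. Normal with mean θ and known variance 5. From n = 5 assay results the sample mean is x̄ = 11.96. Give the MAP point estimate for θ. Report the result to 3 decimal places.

n = 5, x̄ = 11.96.
For a Normal prior and Normal likelihood with known variance, the posterior is Normal; its mode equals its mean, the precision-weighted average.
Prior precision 1/σ₀² = 1/16 = 0.0625; data precision n/σ² = 5/5 = 1.
θ̂ = (0.0625·12 + 1·11.96) / (0.0625 + 1) = 12.71/1.0625 = 5084/425 ≈ 11.962.

θ̂_MAP = 11.962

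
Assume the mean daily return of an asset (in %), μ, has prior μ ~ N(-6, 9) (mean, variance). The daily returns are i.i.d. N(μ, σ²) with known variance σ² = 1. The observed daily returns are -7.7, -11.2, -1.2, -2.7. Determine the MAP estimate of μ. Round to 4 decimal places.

μ̂_MAP = -5.7081

n = 4; x̄ = ((-7.7) + (-11.2) + (-1.2) + (-2.7))/4 = -22.8/4 = -5.7.
For a Normal prior and Normal likelihood with known variance, the posterior is Normal; its mode equals its mean, the precision-weighted average.
Prior precision 1/σ₀² = 1/9; data precision n/σ² = 4/1 = 4.
μ̂ = ((1/9)·(-6) + 4·(-5.7)) / (1/9 + 4) = (-352/15)/(37/9) = -1056/185 ≈ -5.7081.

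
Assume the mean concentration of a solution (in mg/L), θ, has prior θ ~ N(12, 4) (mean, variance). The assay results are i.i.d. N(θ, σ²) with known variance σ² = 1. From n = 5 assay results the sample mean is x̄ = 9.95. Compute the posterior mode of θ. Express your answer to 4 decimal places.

θ̂_MAP = 10.0476

n = 5, x̄ = 9.95.
For a Normal prior and Normal likelihood with known variance, the posterior is Normal; its mode equals its mean, the precision-weighted average.
Prior precision 1/σ₀² = 1/4 = 0.25; data precision n/σ² = 5/1 = 5.
θ̂ = (0.25·12 + 5·9.95) / (0.25 + 5) = 52.75/5.25 = 211/21 ≈ 10.0476.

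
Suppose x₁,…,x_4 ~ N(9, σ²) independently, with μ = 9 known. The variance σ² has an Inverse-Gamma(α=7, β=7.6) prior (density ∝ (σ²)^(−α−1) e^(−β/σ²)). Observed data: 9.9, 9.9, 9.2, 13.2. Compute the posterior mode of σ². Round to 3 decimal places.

σ̂²_MAP = 1.725

Sum of squared deviations about the known mean: SS = (9.9−9)² + (9.9−9)² + (9.2−9)² + (13.2−9)² = 19.3.
The Normal likelihood contributes (σ²)^(−n/2) exp(−SS/(2σ²)), so the posterior is Inverse-Gamma(α + n/2, β + SS/2) = Inverse-Gamma(9, 17.25).
The mode of Inverse-Gamma(a, b) is b/(a+1) = 17.25/10 ≈ 1.725.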